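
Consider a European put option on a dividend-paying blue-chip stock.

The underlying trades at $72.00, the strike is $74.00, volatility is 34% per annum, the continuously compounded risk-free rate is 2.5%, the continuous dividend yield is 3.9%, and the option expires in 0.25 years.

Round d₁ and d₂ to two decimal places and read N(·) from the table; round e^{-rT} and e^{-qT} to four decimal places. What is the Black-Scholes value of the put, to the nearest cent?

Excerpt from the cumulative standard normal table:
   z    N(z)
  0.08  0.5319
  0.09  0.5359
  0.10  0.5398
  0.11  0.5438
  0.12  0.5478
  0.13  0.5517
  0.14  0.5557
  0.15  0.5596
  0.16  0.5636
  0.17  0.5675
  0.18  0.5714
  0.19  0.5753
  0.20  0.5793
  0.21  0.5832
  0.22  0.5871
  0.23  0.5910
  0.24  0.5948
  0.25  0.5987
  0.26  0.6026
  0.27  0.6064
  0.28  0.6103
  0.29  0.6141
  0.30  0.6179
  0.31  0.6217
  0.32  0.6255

$6.11

T = 0.25;  σ√T = 0.1700
ln(S/K) + (r − q + σ²/2)T = ln(72/74) + (0.025 − 0.039 + 0.34²/2)·0.25 = -0.0274 + 0.0110 = -0.0164
d₁ = -0.0164 / 0.1700 = -0.0968 → -0.10
d₂ = d₁ − σ√T = -0.0968 − 0.1700 = -0.2668 → -0.27
exp(−qT) = exp(−0.039·0.25) = 0.9903;  exp(−rT) = exp(−0.025·0.25) = 0.9938
N(−d₂) = N(0.27) = 0.6064;  N(−d₁) = N(0.10) = 0.5398
P = 74·0.9938·0.6064 − 72·0.9903·0.5398 = 44.5954 − 38.4886 = 6.1068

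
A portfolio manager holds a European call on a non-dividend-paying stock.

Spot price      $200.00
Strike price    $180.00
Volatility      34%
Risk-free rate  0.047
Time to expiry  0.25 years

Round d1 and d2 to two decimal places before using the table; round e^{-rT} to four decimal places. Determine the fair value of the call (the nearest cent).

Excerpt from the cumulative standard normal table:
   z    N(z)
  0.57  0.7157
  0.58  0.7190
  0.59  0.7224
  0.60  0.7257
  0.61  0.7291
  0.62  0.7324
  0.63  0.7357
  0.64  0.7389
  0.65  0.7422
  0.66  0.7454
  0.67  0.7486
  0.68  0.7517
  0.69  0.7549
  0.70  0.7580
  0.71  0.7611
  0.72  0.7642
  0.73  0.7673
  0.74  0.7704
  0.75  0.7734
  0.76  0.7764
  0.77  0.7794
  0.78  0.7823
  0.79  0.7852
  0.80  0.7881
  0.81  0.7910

σ√T = 0.34·√0.25 = 0.1700
d₁ = [ln(200/180) + (0.047 + ½·0.34²)·0.25] / (σ√T) = (0.1054 + 0.0262) / 0.1700 = 0.7739 → 0.77
d₂ = 0.7739 − 0.1700 = 0.6039 → 0.60
e^(−rT) = e^(−0.047·0.25) = 0.9883
N(d₁) = N(0.77) = 0.7794;  N(d₂) = N(0.60) = 0.7257
C = 200·0.7794 − 180·0.9883·0.7257 = 155.8800 − 129.0977 = 26.7823

$26.78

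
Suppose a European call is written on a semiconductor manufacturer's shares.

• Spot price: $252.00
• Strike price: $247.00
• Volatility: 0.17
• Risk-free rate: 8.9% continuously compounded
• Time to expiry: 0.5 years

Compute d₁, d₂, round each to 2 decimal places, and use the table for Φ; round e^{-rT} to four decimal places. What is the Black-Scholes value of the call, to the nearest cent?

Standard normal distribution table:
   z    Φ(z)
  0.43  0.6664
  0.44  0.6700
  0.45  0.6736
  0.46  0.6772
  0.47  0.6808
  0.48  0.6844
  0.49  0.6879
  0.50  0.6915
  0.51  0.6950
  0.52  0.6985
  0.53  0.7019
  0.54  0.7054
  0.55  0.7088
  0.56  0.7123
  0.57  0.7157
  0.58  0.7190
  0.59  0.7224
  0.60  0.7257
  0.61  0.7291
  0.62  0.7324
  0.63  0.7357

T = 0.5;  σ√T = 0.1202
d₁ = [ln(252/247) + (0.089 + 0.17²/2)·0.5] / 0.1202 = [0.0200 + 0.0517] / 0.1202 = 0.5970 which rounds to 0.60
d₂ = d₁ − σ√T = 0.5970 − 0.1202 = 0.4768 which rounds to 0.48
e^(−rT) = e^(−0.089·0.5) = 0.9565
N(d₁) = N(0.60) = 0.7257;  N(d₂) = N(0.48) = 0.6844
C = 252·0.7257 − 247·0.9565·0.6844 = 182.8764 − 161.6933 = 21.1831

$21.18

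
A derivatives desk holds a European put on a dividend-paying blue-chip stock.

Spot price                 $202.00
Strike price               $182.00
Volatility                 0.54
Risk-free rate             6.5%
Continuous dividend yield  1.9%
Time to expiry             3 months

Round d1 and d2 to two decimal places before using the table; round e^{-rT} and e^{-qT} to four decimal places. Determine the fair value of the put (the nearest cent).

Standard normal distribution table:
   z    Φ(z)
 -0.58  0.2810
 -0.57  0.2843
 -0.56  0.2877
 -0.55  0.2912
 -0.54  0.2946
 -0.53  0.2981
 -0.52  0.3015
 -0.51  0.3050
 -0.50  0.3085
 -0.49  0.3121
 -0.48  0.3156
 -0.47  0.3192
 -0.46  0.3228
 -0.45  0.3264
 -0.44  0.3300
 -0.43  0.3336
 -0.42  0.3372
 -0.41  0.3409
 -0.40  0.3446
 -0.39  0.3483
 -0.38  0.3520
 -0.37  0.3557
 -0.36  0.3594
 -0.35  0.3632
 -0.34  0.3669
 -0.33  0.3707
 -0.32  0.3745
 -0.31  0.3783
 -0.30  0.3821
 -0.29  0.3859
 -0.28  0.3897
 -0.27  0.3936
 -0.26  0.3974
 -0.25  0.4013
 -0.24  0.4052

$11.26

σ√T = 0.54·√0.25 = 0.2700
d₁ = [ln(202/182) + (0.065 − 0.019 + ½·0.54²)·0.25] / (σ√T) = (0.1043 + 0.0480) / 0.2700 = 0.5637 which rounds to 0.56
d₂ = 0.5637 − 0.2700 = 0.2937 which rounds to 0.29
exp(−qT) = exp(−0.019·0.25) = 0.9953;  exp(−rT) = exp(−0.065·0.25) = 0.9839
N(−d₂) = N(-0.29) = 0.3859;  N(−d₁) = N(-0.56) = 0.2877
P = 182·0.9839·0.3859 − 202·0.9953·0.2877 = 69.1030 − 57.8423 = 11.2608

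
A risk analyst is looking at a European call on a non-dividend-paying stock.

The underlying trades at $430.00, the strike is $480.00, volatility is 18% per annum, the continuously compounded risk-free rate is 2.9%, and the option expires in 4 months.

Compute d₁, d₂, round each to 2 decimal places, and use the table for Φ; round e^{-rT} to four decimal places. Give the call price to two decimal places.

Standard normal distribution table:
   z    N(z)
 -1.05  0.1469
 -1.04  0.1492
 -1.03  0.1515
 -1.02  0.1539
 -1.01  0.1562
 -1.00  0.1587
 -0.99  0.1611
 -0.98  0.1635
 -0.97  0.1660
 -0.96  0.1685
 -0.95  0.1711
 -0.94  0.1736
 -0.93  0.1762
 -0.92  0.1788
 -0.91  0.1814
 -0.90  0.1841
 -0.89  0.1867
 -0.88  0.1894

$4.84

T = 0.3333;  σ√T = 0.1039
ln(S/K) + (r + σ²/2)T = ln(430/480) + (0.029 + 0.18²/2)·0.3333 = -0.1100 + 0.0151 = -0.0949
d₁ = -0.0949 / 0.1039 = -0.9135 ≈ -0.91
d₂ = d₁ − σ√T = -0.9135 − 0.1039 = -1.0174 ≈ -1.02
exp(−rT) = exp(−0.029·0.3333) = 0.9904
N(d₁) = N(-0.91) = 0.1814;  N(d₂) = N(-1.02) = 0.1539
C = 430·0.1814 − 480·0.9904·0.1539 = 78.0020 − 73.1628 = 4.8392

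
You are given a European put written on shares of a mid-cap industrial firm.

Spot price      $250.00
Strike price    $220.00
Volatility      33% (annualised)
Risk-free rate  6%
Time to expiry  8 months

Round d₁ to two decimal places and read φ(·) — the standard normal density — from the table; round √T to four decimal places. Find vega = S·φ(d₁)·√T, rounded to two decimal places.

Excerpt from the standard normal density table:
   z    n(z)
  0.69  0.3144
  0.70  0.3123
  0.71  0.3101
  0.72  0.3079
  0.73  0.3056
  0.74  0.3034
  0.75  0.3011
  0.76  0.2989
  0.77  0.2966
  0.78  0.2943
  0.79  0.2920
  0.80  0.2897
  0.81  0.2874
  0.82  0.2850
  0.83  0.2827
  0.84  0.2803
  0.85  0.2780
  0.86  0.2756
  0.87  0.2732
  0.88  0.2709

σ√T = 0.33 × 0.8165 = 0.2694
ln(S/K) + (r + σ²/2)T = ln(250/220) + (0.06 + 0.33²/2)·0.6667 = 0.1278 + 0.0763 = 0.2041
d₁ = 0.2041 / 0.2694 = 0.7576 → 0.76
√T = √0.6667 = 0.8165
φ(d₁) = φ(0.76) = 0.2989
vega = S·φ(d₁)·√T = 250·0.2989·0.8165 = 61.0130
(Call and put vega coincide under Black-Scholes.)

61.01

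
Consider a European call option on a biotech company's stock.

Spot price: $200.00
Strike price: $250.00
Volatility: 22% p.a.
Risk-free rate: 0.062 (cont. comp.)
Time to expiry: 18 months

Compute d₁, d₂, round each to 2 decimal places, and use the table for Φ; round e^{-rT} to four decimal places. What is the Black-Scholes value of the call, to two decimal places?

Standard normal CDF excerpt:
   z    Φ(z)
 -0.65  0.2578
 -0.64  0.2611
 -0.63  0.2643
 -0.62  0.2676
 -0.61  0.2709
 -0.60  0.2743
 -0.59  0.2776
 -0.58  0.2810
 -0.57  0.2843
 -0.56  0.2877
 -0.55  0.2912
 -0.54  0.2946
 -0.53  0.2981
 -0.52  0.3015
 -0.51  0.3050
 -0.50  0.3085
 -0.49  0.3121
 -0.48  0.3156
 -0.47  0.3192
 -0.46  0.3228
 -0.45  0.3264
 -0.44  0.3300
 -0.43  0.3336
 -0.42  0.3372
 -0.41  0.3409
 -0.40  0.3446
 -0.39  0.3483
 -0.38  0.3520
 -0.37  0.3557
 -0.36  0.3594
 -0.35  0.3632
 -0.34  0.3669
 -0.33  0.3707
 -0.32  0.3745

σ√T = 0.22 × 1.2247 = 0.2694
d₁ = [ln(200/250) + (0.062 + 0.22²/2)·1.5] / 0.2694 = [-0.2231 + 0.1293] / 0.2694 = -0.3483 which rounds to -0.35
d₂ = d₁ − σ√T = -0.3483 − 0.2694 = -0.6177 which rounds to -0.62
exp(−rT) = exp(−0.062·1.5) = 0.9112
N(d₁) = N(-0.35) = 0.3632;  N(d₂) = N(-0.62) = 0.2676
C = 200·0.3632 − 250·0.9112·0.2676 = 72.6400 − 60.9593 = 11.6807

$11.68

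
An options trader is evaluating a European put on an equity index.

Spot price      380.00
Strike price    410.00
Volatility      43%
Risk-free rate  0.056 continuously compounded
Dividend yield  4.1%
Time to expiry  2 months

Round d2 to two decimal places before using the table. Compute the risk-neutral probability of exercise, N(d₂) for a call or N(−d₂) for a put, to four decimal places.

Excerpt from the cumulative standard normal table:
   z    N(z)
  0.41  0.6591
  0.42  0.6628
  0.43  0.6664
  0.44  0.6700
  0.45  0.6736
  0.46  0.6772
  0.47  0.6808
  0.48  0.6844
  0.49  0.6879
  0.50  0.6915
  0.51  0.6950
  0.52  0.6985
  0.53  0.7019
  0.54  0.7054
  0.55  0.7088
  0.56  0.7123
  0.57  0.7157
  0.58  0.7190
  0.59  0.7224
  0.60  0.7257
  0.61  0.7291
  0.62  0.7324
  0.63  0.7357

T = 0.1667;  σ√T = 0.1755
d₁ = [ln(380/410) + (0.056 − 0.041 + ½·0.43²)·0.1667] / (σ√T) = (-0.0760 + 0.0179) / 0.1755 = -0.3308 → -0.33
d₂ = -0.3308 − 0.1755 = -0.5064 → -0.51
Pr(exercise) under Q = N(−d₂) = N(0.51) = 0.6950

0.6950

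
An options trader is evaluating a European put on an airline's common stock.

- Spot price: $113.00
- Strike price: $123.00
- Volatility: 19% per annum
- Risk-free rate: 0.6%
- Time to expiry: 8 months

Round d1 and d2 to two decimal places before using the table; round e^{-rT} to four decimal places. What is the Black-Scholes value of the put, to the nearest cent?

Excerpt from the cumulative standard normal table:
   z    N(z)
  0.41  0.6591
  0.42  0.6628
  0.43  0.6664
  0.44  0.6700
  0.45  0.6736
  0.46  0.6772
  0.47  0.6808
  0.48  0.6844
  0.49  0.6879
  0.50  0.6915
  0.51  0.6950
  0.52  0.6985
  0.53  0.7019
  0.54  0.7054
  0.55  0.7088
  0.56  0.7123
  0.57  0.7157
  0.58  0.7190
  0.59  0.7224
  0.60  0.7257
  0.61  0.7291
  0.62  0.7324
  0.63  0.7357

$13.19

σ√T = 0.19 × 0.8165 = 0.1551
d₁ = [ln(113/123) + (0.006 + ½·0.19²)·0.6667] / (σ√T) = (-0.0848 + 0.0160) / 0.1551 = -0.4432 ≈ -0.44
d₂ = -0.4432 − 0.1551 = -0.5984 ≈ -0.60
exp(−rT) = exp(−0.006·0.6667) = 0.9960
N(−d₂) = N(0.60) = 0.7257;  N(−d₁) = N(0.44) = 0.6700
P = 123·0.9960·0.7257 − 113·0.6700 = 88.9041 − 75.7100 = 13.1941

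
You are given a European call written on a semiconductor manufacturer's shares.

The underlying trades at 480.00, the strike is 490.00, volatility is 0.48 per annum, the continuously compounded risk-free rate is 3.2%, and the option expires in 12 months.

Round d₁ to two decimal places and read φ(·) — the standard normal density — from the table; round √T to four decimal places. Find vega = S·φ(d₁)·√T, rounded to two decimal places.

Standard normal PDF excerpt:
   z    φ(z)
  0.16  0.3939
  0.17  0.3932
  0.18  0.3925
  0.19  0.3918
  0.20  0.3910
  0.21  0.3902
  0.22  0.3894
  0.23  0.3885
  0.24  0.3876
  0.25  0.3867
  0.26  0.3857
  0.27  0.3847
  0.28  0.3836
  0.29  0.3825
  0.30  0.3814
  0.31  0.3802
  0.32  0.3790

185.14

σ√T = 0.48 × 1.0000 = 0.4800
d₁ = [ln(480/490) + (0.032 + 0.48²/2)·1] / 0.4800 = [-0.0206 + 0.1472] / 0.4800 = 0.2637 ⇒ 0.26
√T = √1 = 1.0000
φ(d₁) = φ(0.26) = 0.3857
vega = S·φ(d₁)·√T = 480·0.3857·1.0000 = 185.1360
(Call and put vega coincide under Black-Scholes.)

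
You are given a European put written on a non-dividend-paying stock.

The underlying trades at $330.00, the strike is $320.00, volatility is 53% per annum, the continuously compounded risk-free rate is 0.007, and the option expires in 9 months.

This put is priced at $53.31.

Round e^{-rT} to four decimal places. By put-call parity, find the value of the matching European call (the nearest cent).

exp(−rT) = exp(−0.007·0.75) = 0.9948
Put-call parity: C − P = S − K·e^(−rT) = 330 − 320·0.9948 = 330 − 318.3360 = 11.6640
C = P + (C − P) = 53.31 + (11.6640) = 64.9740

$64.97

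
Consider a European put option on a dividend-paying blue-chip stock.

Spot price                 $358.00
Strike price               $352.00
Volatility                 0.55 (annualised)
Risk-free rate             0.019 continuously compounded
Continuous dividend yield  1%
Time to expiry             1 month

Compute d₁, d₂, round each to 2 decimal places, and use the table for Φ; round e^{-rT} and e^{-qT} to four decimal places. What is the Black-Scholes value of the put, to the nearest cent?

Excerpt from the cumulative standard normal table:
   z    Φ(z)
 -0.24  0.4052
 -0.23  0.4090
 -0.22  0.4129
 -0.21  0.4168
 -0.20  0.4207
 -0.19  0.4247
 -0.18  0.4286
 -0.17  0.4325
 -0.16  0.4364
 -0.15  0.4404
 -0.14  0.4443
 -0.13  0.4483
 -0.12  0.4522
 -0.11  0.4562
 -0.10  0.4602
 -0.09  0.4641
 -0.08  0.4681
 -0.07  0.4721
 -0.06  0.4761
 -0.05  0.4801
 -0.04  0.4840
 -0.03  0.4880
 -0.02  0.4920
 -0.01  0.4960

σ√T = 0.55 × 0.2887 = 0.1588
d₁ = [ln(358/352) + (0.019 − 0.01 + ½·0.55²)·0.08333] / (σ√T) = (0.0169 + 0.0134) / 0.1588 = 0.1906 → 0.19
d₂ = 0.1906 − 0.1588 = 0.0318 → 0.03
exp(−qT) = exp(−0.01·0.08333) = 0.9992;  exp(−rT) = exp(−0.019·0.08333) = 0.9984
P = 352·0.9984·N(-0.03) − 358·0.9992·N(-0.19) = 352·0.9984·0.4880 − 358·0.9992·0.4247 = 171.5012 − 151.9210 = 19.5802

$19.58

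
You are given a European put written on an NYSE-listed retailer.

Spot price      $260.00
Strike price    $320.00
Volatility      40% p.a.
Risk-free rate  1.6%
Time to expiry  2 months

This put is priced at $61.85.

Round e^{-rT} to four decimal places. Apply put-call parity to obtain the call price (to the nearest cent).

$2.71

e^(−rT) = e^(−0.016·0.1667) = 0.9973
Put-call parity: C − P = S − K·e^(−rT) = 260 − 320·0.9973 = 260 − 319.1360 = -59.1360
C = P + (C − P) = 61.85 + (-59.1360) = 2.7140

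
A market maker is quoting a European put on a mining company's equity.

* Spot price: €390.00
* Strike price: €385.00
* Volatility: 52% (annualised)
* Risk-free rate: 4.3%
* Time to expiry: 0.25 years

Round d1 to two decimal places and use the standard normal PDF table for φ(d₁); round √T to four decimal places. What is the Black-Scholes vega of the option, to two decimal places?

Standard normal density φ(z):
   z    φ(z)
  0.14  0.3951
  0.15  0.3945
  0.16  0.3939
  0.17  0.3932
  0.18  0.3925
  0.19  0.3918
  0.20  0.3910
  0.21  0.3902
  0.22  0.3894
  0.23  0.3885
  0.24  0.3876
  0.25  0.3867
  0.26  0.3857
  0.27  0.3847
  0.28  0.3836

σ√T = 0.52 × 0.5000 = 0.2600
d₁ = [ln(390/385) + (0.043 + 0.52²/2)·0.25] / 0.2600 = [0.0129 + 0.0446] / 0.2600 = 0.2210 ⇒ 0.22
√T = √0.25 = 0.5000
φ(d₁) = φ(0.22) = 0.3894
vega = S·φ(d₁)·√T = 390·0.3894·0.5000 = 75.9330
(Call and put vega coincide under Black-Scholes.)

75.93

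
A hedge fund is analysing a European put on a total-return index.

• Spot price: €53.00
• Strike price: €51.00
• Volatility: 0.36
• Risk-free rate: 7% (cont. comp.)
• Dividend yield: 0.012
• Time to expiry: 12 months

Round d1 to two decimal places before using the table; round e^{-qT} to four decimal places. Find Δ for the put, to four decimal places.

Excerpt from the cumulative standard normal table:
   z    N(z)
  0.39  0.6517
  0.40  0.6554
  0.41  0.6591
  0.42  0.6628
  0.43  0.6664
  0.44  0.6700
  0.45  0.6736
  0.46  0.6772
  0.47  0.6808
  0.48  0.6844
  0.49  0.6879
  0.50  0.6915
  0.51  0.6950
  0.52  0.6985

σ√T = 0.36 × 1.0000 = 0.3600
d₁ = [ln(53/51) + (0.07 − 0.012 + 0.36²/2)·1] / 0.3600 = [0.0385 + 0.1228] / 0.3600 = 0.4480 which rounds to 0.45
N(d₁) = N(0.45) = 0.6736
Δ_put = e^(−qT)·(N(d₁) − 1) = 0.9881·(0.6736 − 1) = -0.3225

-0.3225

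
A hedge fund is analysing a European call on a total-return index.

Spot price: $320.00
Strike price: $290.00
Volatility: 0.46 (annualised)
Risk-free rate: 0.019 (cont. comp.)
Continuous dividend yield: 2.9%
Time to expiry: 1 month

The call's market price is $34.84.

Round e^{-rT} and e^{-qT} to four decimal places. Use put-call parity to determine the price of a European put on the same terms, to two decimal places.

$5.14

exp(−qT) = exp(−0.029·0.08333) = 0.9976;  exp(−rT) = exp(−0.019·0.08333) = 0.9984
Put-call parity: C − P = S·e^(−qT) − K·e^(−rT) = 320·0.9976 − 290·0.9984 = 319.2320 − 289.5360 = 29.6960
P = C − (C − P) = 34.84 − (29.6960) = 5.1440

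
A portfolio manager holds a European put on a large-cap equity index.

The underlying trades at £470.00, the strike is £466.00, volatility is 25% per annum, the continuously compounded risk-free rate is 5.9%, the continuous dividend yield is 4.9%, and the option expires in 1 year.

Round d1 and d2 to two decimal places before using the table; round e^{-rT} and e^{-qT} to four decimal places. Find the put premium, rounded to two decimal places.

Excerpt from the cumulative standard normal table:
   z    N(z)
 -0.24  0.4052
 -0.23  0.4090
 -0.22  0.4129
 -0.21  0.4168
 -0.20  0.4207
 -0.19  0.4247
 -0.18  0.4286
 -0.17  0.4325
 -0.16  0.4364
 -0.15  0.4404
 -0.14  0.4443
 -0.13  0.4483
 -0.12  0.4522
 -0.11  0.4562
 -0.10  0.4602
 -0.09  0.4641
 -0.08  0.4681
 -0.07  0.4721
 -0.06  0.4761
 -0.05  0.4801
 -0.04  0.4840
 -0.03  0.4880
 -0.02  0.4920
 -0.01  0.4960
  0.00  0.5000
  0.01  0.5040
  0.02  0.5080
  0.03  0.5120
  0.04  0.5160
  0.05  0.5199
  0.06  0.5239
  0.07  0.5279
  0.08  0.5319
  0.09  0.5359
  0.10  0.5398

£40.11

T = 1;  σ√T = 0.2500
d₁ = [ln(470/466) + (0.059 − 0.049 + ½·0.25²)·1] / (σ√T) = (0.0085 + 0.0412) / 0.2500 = 0.1992 → 0.20
d₂ = 0.1992 − 0.2500 = -0.0508 → -0.05
e^(−qT) = e^(−0.049·1) = 0.9522;  e^(−rT) = e^(−0.059·1) = 0.9427
N(−d₂) = N(0.05) = 0.5199;  N(−d₁) = N(-0.20) = 0.4207
P = 466·0.9427·0.5199 − 470·0.9522·0.4207 = 228.3911 − 188.2776 = 40.1136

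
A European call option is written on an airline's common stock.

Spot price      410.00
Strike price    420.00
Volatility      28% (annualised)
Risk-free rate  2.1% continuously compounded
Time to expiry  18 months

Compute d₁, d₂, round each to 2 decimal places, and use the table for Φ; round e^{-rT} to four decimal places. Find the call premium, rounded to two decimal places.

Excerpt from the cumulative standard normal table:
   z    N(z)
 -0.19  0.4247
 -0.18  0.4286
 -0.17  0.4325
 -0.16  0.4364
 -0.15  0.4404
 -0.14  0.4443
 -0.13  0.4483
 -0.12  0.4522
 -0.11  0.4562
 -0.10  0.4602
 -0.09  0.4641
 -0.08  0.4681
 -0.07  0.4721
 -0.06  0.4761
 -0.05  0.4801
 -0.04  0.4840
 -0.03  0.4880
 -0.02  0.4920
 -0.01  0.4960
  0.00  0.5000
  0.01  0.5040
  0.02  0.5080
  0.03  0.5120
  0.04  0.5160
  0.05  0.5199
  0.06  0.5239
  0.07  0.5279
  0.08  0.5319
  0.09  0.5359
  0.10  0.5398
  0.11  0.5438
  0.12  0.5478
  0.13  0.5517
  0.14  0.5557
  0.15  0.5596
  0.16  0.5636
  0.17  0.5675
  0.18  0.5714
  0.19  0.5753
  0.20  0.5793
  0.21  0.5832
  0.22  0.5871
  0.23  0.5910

56.64

T = 1.5;  σ√T = 0.3429
d₁ = [ln(410/420) + (0.021 + 0.28²/2)·1.5] / 0.3429 = [-0.0241 + 0.0903] / 0.3429 = 0.1931 which rounds to 0.19
d₂ = d₁ − σ√T = 0.1931 − 0.3429 = -0.1499 which rounds to -0.15
exp(−rT) = exp(−0.021·1.5) = 0.9690
N(d₁) = N(0.19) = 0.5753;  N(d₂) = N(-0.15) = 0.4404
C = 410·0.5753 − 420·0.9690·0.4404 = 235.8730 − 179.2340 = 56.6390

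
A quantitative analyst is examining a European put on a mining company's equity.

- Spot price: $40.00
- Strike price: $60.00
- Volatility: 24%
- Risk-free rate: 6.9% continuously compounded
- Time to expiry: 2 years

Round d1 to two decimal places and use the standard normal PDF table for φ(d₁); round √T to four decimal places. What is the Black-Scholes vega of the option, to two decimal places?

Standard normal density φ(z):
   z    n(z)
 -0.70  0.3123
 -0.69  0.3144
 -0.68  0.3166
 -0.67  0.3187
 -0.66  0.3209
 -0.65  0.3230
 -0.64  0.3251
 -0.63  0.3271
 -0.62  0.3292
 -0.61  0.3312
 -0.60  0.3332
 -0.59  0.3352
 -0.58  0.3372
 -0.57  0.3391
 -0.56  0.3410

18.62

σ√T = 0.24 × 1.4142 = 0.3394
d₁ = [ln(40/60) + (0.069 + 0.24²/2)·2] / 0.3394 = [-0.4055 + 0.1956] / 0.3394 = -0.6183 ≈ -0.62
√T = √2 = 1.4142
φ(d₁) = φ(-0.62) = 0.3292
vega = S·φ(d₁)·√T = 40·0.3292·1.4142 = 18.6222
(Vega is the same for a European call and put with the same parameters.)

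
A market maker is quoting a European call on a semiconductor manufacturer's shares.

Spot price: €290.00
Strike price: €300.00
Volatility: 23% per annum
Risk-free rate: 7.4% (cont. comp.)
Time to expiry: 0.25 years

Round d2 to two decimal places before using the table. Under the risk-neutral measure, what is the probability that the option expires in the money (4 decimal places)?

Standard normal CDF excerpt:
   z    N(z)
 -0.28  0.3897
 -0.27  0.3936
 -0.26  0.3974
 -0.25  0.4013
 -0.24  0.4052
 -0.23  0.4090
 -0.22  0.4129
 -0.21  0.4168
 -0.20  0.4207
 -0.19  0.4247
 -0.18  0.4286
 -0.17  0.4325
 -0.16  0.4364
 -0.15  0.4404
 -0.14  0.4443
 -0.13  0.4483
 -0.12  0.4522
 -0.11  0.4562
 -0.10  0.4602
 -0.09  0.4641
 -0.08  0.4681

0.4247

T = 0.25;  σ√T = 0.1150
d₁ = [ln(290/300) + (0.074 + 0.23²/2)·0.25] / 0.1150 = [-0.0339 + 0.0251] / 0.1150 = -0.0764 which rounds to -0.08
d₂ = d₁ − σ√T = -0.0764 − 0.1150 = -0.1914 which rounds to -0.19
Risk-neutral Pr[S_T > K] = N(d₂) = N(-0.19) = 0.4247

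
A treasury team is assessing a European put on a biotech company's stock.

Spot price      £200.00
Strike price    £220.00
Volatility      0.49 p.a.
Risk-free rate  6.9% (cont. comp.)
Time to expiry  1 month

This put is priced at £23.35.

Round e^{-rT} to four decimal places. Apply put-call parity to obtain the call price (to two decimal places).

£4.60

e^(−rT) = e^(−0.069·0.08333) = 0.9943
Put-call parity: C − P = S − K·e^(−rT) = 200 − 220·0.9943 = 200 − 218.7460 = -18.7460
C = P + (C − P) = 23.35 + (-18.7460) = 4.6040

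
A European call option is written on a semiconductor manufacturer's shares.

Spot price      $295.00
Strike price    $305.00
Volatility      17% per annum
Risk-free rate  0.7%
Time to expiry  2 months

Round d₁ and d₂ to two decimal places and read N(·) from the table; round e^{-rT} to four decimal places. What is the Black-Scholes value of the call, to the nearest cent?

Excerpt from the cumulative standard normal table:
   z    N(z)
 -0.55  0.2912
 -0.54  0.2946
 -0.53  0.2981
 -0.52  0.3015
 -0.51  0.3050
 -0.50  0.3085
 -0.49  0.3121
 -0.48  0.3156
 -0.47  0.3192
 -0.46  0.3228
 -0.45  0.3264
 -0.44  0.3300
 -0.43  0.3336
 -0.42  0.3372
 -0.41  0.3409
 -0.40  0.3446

$4.43

T = 0.1667;  σ√T = 0.0694
d₁ = [ln(295/305) + (0.007 + 0.17²/2)·0.1667] / 0.0694 = [-0.0333 + 0.0036] / 0.0694 = -0.4288 ⇒ -0.43
d₂ = d₁ − σ√T = -0.4288 − 0.0694 = -0.4982 ⇒ -0.50
exp(−rT) = exp(−0.007·0.1667) = 0.9988
C = 295·N(-0.43) − 305·0.9988·N(-0.50) = 295·0.3336 − 305·0.9988·0.3085 = 98.4120 − 93.9796 = 4.4324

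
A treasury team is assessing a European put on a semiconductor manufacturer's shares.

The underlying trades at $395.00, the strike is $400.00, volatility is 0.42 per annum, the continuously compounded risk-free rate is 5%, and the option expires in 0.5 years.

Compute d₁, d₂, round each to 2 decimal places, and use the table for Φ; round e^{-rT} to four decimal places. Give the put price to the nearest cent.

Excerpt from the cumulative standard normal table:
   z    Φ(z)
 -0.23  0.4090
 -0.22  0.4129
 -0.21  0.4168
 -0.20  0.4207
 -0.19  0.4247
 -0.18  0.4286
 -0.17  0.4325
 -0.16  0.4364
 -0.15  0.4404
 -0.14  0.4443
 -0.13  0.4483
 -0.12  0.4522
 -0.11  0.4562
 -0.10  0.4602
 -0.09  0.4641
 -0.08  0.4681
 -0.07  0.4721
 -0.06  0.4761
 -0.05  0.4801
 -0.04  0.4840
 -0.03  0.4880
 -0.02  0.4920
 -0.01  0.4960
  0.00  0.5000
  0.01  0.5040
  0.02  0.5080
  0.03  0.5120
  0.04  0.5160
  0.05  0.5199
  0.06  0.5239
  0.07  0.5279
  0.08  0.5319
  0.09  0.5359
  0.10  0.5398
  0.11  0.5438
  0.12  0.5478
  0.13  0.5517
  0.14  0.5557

σ√T = 0.42·√0.5 = 0.2970
d₁ = [ln(395/400) + (0.05 + 0.42²/2)·0.5] / 0.2970 = [-0.0126 + 0.0691] / 0.2970 = 0.1903 which rounds to 0.19
d₂ = d₁ − σ√T = 0.1903 − 0.2970 = -0.1067 which rounds to -0.11
exp(−rT) = exp(−0.05·0.5) = 0.9753
N(−d₂) = N(0.11) = 0.5438;  N(−d₁) = N(-0.19) = 0.4247
P = 400·0.9753·0.5438 − 395·0.4247 = 212.1473 − 167.7565 = 44.3908

$44.39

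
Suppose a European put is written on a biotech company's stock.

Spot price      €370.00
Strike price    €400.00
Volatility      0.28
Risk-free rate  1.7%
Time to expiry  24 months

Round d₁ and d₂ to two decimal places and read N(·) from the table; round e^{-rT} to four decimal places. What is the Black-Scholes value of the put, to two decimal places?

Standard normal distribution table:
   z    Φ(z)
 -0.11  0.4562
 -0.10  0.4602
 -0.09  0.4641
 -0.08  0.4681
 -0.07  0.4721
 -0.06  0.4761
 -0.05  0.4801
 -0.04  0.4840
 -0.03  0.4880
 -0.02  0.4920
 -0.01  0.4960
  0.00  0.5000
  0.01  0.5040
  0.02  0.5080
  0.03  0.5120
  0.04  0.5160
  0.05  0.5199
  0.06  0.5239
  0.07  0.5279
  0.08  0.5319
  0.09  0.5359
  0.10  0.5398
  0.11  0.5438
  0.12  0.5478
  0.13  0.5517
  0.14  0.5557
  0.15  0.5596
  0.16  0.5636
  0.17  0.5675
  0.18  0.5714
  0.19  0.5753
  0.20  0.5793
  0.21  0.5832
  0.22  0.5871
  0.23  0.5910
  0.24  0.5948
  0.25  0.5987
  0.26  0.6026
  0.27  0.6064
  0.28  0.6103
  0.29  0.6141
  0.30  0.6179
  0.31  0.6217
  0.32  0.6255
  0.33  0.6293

€68.66

σ√T = 0.28 × 1.4142 = 0.3960
ln(S/K) + (r + σ²/2)T = ln(370/400) + (0.017 + 0.28²/2)·2 = -0.0780 + 0.1124 = 0.0344
d₁ = 0.0344 / 0.3960 = 0.0870 → 0.09
d₂ = d₁ − σ√T = 0.0870 − 0.3960 = -0.3090 → -0.31
e^(−rT) = e^(−0.017·2) = 0.9666
P = 400·0.9666·N(0.31) − 370·N(-0.09) = 400·0.9666·0.6217 − 370·0.4641 = 240.3741 − 171.7170 = 68.6571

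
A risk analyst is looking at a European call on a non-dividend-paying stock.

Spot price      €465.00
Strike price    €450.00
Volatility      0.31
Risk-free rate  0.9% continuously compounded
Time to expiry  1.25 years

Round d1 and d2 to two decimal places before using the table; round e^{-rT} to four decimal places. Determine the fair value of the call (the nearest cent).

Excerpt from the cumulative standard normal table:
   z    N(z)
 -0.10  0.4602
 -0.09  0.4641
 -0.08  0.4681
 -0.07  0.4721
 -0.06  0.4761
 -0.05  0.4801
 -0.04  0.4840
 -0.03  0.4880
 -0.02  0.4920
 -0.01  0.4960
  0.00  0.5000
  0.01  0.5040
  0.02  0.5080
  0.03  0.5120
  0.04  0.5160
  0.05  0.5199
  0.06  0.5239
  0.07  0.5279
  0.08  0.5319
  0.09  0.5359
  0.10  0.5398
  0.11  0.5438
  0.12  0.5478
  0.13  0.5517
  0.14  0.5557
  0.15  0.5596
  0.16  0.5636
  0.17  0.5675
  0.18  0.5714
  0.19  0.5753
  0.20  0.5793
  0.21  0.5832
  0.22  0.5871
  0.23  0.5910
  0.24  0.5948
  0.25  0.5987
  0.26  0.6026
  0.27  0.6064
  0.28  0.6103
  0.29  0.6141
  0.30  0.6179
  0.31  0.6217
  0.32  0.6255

€73.70

T = 1.25;  σ√T = 0.3466
d₁ = [ln(465/450) + (0.009 + ½·0.31²)·1.25] / (σ√T) = (0.0328 + 0.0713) / 0.3466 = 0.3004 → 0.30
d₂ = 0.3004 − 0.3466 = -0.0462 → -0.05
e^(−rT) = e^(−0.009·1.25) = 0.9888
N(d₁) = N(0.30) = 0.6179;  N(d₂) = N(-0.05) = 0.4801
C = 465·0.6179 − 450·0.9888·0.4801 = 287.3235 − 213.6253 = 73.6982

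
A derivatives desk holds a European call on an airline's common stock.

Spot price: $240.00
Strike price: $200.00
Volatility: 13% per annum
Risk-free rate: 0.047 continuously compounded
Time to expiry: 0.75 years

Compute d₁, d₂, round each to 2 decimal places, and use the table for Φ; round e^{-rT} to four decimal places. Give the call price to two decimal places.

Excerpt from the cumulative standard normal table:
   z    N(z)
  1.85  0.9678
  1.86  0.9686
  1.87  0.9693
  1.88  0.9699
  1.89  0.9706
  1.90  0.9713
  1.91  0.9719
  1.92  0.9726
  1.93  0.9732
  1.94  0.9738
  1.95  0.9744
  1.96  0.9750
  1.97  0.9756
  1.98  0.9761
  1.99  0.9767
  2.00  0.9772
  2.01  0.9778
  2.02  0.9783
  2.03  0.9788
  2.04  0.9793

$47.14

σ√T = 0.13·√0.75 = 0.1126
ln(S/K) + (r + σ²/2)T = ln(240/200) + (0.047 + 0.13²/2)·0.75 = 0.1823 + 0.0416 = 0.2239
d₁ = 0.2239 / 0.1126 = 1.9888 ≈ 1.99
d₂ = d₁ − σ√T = 1.9888 − 0.1126 = 1.8762 ≈ 1.88
exp(−rT) = exp(−0.047·0.75) = 0.9654
C = 240·N(1.99) − 200·0.9654·N(1.88) = 240·0.9767 − 200·0.9654·0.9699 = 234.4080 − 187.2683 = 47.1397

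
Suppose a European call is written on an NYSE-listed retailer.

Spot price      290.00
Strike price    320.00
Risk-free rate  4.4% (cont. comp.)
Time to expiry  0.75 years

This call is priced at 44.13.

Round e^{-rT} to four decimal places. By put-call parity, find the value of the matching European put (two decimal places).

e^(−rT) = e^(−0.044·0.75) = 0.9675
Put-call parity: C − P = S − K·e^(−rT) = 290 − 320·0.9675 = 290 − 309.6000 = -19.6000
P = C − (C − P) = 44.13 − (-19.6000) = 63.7300

63.73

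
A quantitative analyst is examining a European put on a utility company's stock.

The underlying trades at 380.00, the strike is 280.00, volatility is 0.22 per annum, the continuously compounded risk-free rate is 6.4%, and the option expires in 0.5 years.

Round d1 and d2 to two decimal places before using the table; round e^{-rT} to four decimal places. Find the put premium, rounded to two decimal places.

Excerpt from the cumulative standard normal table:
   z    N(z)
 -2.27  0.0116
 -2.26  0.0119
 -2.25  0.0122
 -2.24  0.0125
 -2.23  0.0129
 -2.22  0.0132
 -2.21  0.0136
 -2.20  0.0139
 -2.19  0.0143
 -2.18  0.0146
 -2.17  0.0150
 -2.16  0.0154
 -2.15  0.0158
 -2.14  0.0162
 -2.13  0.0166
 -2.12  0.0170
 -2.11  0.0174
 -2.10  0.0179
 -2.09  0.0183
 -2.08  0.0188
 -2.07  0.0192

σ√T = 0.22·√0.5 = 0.1556
d₁ = [ln(380/280) + (0.064 + 0.22²/2)·0.5] / 0.1556 = [0.3054 + 0.0441] / 0.1556 = 2.2466 which rounds to 2.25
d₂ = d₁ − σ√T = 2.2466 − 0.1556 = 2.0910 which rounds to 2.09
e^(−rT) = e^(−0.064·0.5) = 0.9685
N(−d₂) = N(-2.09) = 0.0183;  N(−d₁) = N(-2.25) = 0.0122
P = 280·0.9685·0.0183 − 380·0.0122 = 4.9626 − 4.6360 = 0.3266

0.33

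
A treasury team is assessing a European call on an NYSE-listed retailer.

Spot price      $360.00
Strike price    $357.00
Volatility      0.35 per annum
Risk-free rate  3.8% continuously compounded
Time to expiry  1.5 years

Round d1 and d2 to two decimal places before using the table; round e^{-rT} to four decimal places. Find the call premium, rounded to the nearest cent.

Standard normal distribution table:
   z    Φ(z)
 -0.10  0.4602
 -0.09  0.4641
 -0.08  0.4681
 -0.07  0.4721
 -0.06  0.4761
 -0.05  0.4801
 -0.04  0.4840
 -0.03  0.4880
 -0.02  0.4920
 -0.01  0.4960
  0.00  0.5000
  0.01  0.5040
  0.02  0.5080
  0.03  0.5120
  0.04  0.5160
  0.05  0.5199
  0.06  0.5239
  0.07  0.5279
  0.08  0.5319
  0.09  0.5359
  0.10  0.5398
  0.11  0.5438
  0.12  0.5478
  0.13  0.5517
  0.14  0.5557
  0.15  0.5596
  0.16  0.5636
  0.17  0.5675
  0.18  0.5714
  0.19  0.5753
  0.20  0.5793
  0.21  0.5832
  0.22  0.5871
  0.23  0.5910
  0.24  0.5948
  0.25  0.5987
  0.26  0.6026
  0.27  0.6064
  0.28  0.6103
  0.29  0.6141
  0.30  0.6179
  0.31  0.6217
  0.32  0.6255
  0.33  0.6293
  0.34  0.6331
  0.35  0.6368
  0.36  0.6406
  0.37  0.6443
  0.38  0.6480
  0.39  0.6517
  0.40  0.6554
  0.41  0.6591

$71.40

σ√T = 0.35·√1.5 = 0.4287
d₁ = [ln(360/357) + (0.038 + 0.35²/2)·1.5] / 0.4287 = [0.0084 + 0.1489] / 0.4287 = 0.3668 → 0.37
d₂ = d₁ − σ√T = 0.3668 − 0.4287 = -0.0618 → -0.06
exp(−rT) = exp(−0.038·1.5) = 0.9446
C = 360·N(0.37) − 357·0.9446·N(-0.06) = 360·0.6443 − 357·0.9446·0.4761 = 231.9480 − 160.5515 = 71.3965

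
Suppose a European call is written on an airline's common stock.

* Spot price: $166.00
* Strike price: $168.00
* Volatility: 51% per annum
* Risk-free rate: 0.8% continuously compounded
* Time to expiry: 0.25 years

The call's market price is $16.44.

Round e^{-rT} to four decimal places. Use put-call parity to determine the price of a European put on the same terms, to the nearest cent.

$18.10

e^(−rT) = e^(−0.008·0.25) = 0.9980
Put-call parity: C − P = S − K·e^(−rT) = 166 − 168·0.9980 = 166 − 167.6640 = -1.6640
P = C − (C − P) = 16.44 − (-1.6640) = 18.1040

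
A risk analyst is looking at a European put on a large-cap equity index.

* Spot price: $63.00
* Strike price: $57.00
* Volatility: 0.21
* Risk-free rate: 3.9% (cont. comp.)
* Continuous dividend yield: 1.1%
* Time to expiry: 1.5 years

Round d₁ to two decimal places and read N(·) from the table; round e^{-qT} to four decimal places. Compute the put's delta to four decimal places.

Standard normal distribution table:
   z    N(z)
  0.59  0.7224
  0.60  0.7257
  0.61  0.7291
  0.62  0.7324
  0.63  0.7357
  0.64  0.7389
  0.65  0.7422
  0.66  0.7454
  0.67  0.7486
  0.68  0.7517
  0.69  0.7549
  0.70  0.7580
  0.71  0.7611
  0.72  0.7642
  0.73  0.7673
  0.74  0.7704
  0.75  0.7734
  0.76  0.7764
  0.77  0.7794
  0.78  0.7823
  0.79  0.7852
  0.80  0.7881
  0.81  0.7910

-0.2442

T = 1.5;  σ√T = 0.2572
ln(S/K) + (r − q + σ²/2)T = ln(63/57) + (0.039 − 0.011 + 0.21²/2)·1.5 = 0.1001 + 0.0751 = 0.1752
d₁ = 0.1752 / 0.2572 = 0.6810 which rounds to 0.68
N(d₁) = N(0.68) = 0.7517
Δ_put = exp(−qT)·(N(d₁) − 1) = 0.9836·(0.7517 − 1) = -0.2442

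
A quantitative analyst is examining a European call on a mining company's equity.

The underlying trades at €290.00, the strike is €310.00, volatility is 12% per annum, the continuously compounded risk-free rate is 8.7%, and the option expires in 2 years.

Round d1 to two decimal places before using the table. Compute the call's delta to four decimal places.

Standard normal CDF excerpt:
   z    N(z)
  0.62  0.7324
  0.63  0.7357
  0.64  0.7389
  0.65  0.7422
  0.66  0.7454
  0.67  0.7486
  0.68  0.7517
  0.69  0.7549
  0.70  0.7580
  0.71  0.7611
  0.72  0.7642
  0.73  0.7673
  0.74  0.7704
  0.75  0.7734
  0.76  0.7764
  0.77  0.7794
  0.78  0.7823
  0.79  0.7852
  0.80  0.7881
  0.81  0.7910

σ√T = 0.12 × 1.4142 = 0.1697
d₁ = [ln(290/310) + (0.087 + 0.12²/2)·2] / 0.1697 = [-0.0667 + 0.1884] / 0.1697 = 0.7172 ≈ 0.72
N(d₁) = N(0.72) = 0.7642
Δ_call = N(d₁) = 0.7642

0.7642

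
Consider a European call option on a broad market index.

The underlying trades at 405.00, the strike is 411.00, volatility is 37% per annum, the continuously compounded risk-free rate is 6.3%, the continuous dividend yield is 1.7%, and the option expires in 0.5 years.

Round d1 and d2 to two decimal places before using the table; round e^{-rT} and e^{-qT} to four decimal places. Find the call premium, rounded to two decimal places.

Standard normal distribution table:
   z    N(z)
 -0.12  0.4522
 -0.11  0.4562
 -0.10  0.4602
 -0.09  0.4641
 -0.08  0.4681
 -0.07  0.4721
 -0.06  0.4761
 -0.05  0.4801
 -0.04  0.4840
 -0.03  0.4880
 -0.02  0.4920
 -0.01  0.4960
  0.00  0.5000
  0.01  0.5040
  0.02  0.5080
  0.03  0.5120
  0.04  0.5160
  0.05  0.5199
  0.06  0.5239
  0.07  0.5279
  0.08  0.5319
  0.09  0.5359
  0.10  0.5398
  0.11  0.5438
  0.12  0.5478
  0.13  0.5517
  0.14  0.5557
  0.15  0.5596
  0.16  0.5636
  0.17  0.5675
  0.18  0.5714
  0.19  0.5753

σ√T = 0.37·√0.5 = 0.2616
d₁ = [ln(405/411) + (0.063 − 0.017 + 0.37²/2)·0.5] / 0.2616 = [-0.0147 + 0.0572] / 0.2616 = 0.1625 ≈ 0.16
d₂ = d₁ − σ√T = 0.1625 − 0.2616 = -0.0991 ≈ -0.10
exp(−qT) = exp(−0.017·0.5) = 0.9915;  exp(−rT) = exp(−0.063·0.5) = 0.9690
N(d₁) = N(0.16) = 0.5636;  N(d₂) = N(-0.10) = 0.4602
C = 405·0.9915·0.5636 − 411·0.9690·0.4602 = 226.3178 − 183.2788 = 43.0390

43.04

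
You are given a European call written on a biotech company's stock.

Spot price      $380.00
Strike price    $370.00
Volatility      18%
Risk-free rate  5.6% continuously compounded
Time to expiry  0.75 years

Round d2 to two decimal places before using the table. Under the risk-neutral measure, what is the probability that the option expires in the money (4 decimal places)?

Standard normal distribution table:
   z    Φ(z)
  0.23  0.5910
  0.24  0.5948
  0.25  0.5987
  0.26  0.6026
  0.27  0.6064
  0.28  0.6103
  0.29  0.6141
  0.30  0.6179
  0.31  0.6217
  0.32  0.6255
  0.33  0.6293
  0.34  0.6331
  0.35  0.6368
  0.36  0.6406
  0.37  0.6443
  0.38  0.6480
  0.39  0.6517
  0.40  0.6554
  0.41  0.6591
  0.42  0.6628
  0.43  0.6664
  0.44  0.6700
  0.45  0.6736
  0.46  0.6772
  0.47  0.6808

T = 0.75;  σ√T = 0.1559
d₁ = [ln(380/370) + (0.056 + 0.18²/2)·0.75] / 0.1559 = [0.0267 + 0.0542] / 0.1559 = 0.5184 ⇒ 0.52
d₂ = d₁ − σ√T = 0.5184 − 0.1559 = 0.3626 ⇒ 0.36
Pr(exercise) under Q = N(d₂) = 0.6406

0.6406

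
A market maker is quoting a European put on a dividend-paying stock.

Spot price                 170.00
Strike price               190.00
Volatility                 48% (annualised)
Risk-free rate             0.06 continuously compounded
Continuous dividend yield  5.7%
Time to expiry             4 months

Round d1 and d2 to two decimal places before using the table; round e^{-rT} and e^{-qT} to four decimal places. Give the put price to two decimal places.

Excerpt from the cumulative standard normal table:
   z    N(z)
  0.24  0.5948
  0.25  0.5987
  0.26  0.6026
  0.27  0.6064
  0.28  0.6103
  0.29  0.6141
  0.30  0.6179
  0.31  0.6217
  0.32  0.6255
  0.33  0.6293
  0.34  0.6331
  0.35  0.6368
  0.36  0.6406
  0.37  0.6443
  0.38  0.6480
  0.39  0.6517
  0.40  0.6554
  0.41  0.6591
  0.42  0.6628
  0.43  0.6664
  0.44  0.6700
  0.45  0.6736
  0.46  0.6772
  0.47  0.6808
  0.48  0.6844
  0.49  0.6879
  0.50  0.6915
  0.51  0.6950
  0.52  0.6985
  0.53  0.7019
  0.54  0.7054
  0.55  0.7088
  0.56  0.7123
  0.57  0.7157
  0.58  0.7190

σ√T = 0.48 × 0.5774 = 0.2771
d₁ = [ln(170/190) + (0.06 − 0.057 + 0.48²/2)·0.3333] / 0.2771 = [-0.1112 + 0.0394] / 0.2771 = -0.2592 which rounds to -0.26
d₂ = d₁ − σ√T = -0.2592 − 0.2771 = -0.5363 which rounds to -0.54
exp(−qT) = exp(−0.057·0.3333) = 0.9812;  exp(−rT) = exp(−0.06·0.3333) = 0.9802
N(−d₂) = N(0.54) = 0.7054;  N(−d₁) = N(0.26) = 0.6026
P = 190·0.9802·0.7054 − 170·0.9812·0.6026 = 131.3723 − 100.5161 = 30.8562

30.86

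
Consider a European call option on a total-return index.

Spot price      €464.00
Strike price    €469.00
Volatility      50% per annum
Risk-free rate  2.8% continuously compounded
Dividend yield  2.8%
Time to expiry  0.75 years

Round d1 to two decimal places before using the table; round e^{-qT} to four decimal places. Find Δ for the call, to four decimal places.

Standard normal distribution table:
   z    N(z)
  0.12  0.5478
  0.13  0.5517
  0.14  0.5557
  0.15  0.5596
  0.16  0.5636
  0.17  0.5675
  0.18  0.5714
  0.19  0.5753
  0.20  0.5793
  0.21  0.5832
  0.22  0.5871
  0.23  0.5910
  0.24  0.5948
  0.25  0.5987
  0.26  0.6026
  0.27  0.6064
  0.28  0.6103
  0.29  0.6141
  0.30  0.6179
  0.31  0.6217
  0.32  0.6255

T = 0.75;  σ√T = 0.4330
d₁ = [ln(464/469) + (0.028 − 0.028 + ½·0.5²)·0.75] / (σ√T) = (-0.0107 + 0.0938) / 0.4330 = 0.1918 ≈ 0.19
N(d₁) = N(0.19) = 0.5753
Δ_call = e^(−qT)·N(d₁) = 0.9792·0.5753 = 0.5633

0.5633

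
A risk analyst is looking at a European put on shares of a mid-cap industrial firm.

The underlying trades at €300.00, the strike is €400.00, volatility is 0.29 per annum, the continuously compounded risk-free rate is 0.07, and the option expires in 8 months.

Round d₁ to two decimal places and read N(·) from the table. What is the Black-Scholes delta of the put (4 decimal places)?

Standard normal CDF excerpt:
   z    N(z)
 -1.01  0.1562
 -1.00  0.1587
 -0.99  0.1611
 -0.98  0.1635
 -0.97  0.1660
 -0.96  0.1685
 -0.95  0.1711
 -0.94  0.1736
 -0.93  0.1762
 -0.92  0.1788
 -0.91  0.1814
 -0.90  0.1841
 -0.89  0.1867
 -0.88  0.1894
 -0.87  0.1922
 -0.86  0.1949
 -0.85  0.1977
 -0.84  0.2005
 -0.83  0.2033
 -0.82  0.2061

-0.8159

σ√T = 0.29·√0.6667 = 0.2368
ln(S/K) + (r + σ²/2)T = ln(300/400) + (0.07 + 0.29²/2)·0.6667 = -0.2877 + 0.0747 = -0.2130
d₁ = -0.2130 / 0.2368 = -0.8995 which rounds to -0.90
N(d₁) = N(-0.90) = 0.1841
Δ_put = N(d₁) − 1 = 0.1841 − 1 = -0.8159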